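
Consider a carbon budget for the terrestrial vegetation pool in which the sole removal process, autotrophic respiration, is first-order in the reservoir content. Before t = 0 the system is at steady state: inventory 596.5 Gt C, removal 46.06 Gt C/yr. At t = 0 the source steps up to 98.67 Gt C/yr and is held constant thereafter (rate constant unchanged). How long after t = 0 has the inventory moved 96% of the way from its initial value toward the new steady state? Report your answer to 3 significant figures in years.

41.7 yr

τ = M₀/F₀ = 596.5/46.06 = 12.95 yr.
The remaining gap fraction is e^(−t/τ); 96% covered ⇒ e^(−t/τ) = 0.0400.
t = −τ ln(0.0400) = 12.95 × 3.219 = 41.69 yr.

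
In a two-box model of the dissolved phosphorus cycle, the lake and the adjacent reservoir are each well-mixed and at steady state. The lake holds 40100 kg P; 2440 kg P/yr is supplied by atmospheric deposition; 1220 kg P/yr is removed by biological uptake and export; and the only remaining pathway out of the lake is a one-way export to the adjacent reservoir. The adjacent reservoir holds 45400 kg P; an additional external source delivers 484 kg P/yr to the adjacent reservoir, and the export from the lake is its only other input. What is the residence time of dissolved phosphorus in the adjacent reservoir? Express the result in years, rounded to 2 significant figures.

27 yr

Balance the lake: ΣF_in = 2440.0 kg P/yr.
Export to the adjacent reservoir = ΣF_in − (1220) = 1220.0 kg P/yr.
Total input to the adjacent reservoir = 1220.0 + 484 = 1704.0 kg P/yr; at steady state this equals its total output.
τ = M / F = 45400 / 1704.0 = 26.64 yr.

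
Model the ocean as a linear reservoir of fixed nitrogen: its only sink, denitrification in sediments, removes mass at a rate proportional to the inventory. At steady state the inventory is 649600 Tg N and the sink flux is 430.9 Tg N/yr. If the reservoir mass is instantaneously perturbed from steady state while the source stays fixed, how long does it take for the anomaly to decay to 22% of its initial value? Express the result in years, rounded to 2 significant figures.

For a linear reservoir the anomaly decays as exp(−t/τ) with τ = M/F = 649600/430.9 = 1508 yr.
exp(−t/τ) = 0.22 ⇒ t = −τ ln(0.22) = 1508 × 1.514 = 2283 yr.

2300 yr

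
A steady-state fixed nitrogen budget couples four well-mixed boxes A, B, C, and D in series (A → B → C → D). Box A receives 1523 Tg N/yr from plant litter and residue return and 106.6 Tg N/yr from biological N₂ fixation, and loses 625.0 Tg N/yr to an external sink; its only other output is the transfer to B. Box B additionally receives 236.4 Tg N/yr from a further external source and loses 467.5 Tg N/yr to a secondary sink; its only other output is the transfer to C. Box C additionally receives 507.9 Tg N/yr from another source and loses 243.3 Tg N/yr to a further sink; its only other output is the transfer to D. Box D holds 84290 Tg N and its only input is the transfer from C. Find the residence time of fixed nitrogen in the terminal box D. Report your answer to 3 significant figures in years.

81.2 yr

Box A: F(A→B) = (1523 + 106.6) − 625.0 = 1004.6 Tg N/yr.
Box B: F(B→C) = (1004.6 + 236.4) − 467.5 = 773.50 Tg N/yr.
Box C: F(C→D) = (773.50 + 507.9) − 243.3 = 1038.1 Tg N/yr.
Box D throughput = its input = 1038.1 Tg N/yr; τ = 84290 / 1038.1 = 81.20 yr.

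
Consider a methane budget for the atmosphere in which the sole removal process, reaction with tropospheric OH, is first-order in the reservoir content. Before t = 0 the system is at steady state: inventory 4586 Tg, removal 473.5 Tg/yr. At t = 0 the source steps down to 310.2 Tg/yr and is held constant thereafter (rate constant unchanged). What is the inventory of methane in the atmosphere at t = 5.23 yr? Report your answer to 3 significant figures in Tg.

3930 Tg

τ = M₀/F₀ = 4586/473.5 = 9.685 yr; rate constant k = 1/τ.
New steady state M_∞ = F₁/k = F₁·τ = 310.2 × 9.685 = 3004.4 Tg.
M(t) = M_∞ + (M₀ − M_∞)·e^(−t/τ); t/τ = 5.23/9.685 = 0.5400, so e^(−t/τ) = 0.5828.
M(t) = 3004.4 + 1582 × 0.5828 = 3926.1 Tg.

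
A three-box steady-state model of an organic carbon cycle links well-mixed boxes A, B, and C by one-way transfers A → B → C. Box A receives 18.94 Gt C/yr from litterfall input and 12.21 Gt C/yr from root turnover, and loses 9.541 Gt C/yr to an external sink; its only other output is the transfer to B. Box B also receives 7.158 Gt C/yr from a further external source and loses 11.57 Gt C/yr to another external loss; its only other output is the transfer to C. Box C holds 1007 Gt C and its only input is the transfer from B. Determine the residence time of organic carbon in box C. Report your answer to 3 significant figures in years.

58.6 yr

Box A: F(A→B) = (18.94 + 12.21) − 9.541 = 21.609 Gt C/yr.
Box B: F(B→C) = (21.609 + 7.158) − 11.57 = 17.197 Gt C/yr.
Box C throughput = its input = 17.197 Gt C/yr; τ = 1007 / 17.197 = 58.56 yr.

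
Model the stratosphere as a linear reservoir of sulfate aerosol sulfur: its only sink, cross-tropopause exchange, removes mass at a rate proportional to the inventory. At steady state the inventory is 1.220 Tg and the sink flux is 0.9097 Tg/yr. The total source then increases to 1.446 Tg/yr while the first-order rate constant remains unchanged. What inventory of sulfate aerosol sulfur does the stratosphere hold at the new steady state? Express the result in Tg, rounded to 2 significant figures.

1.9 Tg

Rate constant k = F/M = 0.9097 / 1.220 = 0.7457 yr⁻¹.
At the new steady state, source = k·M_new ⇒ M_new = 1.446 / 0.7457 = 1.939 Tg.
(Equivalently M_new = M × F_new/F_old = 1.220 × 1.446/0.9097.)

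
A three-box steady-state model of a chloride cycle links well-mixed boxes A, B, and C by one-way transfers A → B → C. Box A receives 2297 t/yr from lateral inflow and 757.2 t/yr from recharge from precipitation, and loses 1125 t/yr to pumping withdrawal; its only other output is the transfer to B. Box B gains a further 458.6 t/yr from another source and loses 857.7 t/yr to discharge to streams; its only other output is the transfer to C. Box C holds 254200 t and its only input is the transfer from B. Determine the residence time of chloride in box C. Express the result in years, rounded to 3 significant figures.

Box A: F(A→B) = (2297 + 757.2) − 1125 = 1929.2 t/yr.
Box B: F(B→C) = (1929.2 + 458.6) − 857.7 = 1530.1 t/yr.
Box C throughput = its input = 1530.1 t/yr; τ = 254200 / 1530.1 = 166.1 yr.

166 yr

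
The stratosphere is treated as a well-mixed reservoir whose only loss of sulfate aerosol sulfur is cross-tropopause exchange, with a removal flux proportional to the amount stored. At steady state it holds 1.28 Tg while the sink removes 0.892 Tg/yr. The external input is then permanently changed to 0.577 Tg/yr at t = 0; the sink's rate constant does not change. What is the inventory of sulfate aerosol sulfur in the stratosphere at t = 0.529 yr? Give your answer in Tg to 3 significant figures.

1.14 Tg

The sink rate constant is k = F₀/M₀ = 0.892/1.28 = 0.6969 yr⁻¹.
Solving dM/dt = F₁ − kM with M(0) = M₀ gives M(t) = F₁/k + (M₀ − F₁/k)·e^(−kt).
F₁/k = 0.577/0.6969 = 0.82798 Tg; kt = 0.6969 × 0.529 = 0.3686, e^(−kt) = 0.6917.
M(0.529) = 0.82798 + (1.28 − 0.82798) × 0.6917 = 0.82798 + 0.3126 = 1.1406 Tg.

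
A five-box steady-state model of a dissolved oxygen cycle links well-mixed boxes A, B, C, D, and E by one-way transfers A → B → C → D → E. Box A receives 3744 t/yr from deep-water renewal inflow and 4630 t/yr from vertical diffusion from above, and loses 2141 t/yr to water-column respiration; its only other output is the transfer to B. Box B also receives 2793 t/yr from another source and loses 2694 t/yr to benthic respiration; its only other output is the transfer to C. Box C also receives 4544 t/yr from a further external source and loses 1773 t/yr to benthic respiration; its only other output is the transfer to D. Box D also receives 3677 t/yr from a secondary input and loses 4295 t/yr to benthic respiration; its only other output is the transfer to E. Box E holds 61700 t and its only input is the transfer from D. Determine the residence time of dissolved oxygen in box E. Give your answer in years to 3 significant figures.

7.27 yr

Box A: F(A→B) = (3744 + 4630) − 2141 = 6233.0 t/yr.
Box B: F(B→C) = (6233.0 + 2793) − 2694 = 6332.0 t/yr.
Box C: F(C→D) = (6332.0 + 4544) − 1773 = 9103.0 t/yr.
Box D: F(D→E) = (9103.0 + 3677) − 4295 = 8485.0 t/yr.
Box E throughput = its input = 8485.0 t/yr; τ = 61700 / 8485.0 = 7.272 yr.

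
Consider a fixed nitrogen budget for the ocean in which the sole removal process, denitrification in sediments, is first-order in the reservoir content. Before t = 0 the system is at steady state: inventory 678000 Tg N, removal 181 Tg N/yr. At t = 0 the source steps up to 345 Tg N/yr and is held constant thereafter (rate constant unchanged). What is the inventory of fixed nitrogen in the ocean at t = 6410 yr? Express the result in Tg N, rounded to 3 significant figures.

τ = M₀/F₀ = 678000/181 = 3746 yr; rate constant k = 1/τ.
New steady state M_∞ = F₁/k = F₁·τ = 345 × 3746 = 1.2923×10^6 Tg N.
M(t) = M_∞ + (M₀ − M_∞)·e^(−t/τ); t/τ = 6410/3746 = 1.711, so e^(−t/τ) = 0.1806.
M(t) = 1.2923×10^6 − 614300 × 0.1806 = 1.1813×10^6 Tg N.

1.18×10^6 Tg N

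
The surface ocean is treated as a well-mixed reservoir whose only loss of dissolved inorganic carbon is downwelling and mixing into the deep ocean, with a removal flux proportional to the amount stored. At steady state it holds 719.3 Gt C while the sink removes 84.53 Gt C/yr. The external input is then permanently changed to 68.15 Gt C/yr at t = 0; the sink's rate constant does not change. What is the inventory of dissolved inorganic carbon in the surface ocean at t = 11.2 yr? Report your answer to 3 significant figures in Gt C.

617 Gt C

Residence time τ = M₀/F₀ = 8.509 yr. The eventual steady state is M_∞ = M₀·(F₁/F₀) = 719.3 × 68.15/84.53 = 579.92 Gt C.
The anomaly ΔM(t) = M(t) − M_∞ decays as ΔM₀·e^(−t/τ) with ΔM₀ = 719.3 − 579.92 = 139.4 Gt C.
At t = 11.2 yr, e^(−t/τ) = e^(−1.316) = 0.2682, so ΔM = 37.38 Gt C and M = 579.92 + 37.38 = 617.29 Gt C.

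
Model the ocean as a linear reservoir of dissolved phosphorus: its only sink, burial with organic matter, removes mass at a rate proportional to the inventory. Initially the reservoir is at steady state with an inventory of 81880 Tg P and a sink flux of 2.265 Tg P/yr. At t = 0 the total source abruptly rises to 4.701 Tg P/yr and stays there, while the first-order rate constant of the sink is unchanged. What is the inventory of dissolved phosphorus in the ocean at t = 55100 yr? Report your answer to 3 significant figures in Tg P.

151000 Tg P

Residence time τ = M₀/F₀ = 36150 yr. The eventual steady state is M_∞ = M₀·(F₁/F₀) = 81880 × 4.701/2.265 = 169940 Tg P.
The anomaly ΔM(t) = M(t) − M_∞ decays as ΔM₀·e^(−t/τ) with ΔM₀ = 81880 − 169940 = −88060 Tg P.
At t = 55100 yr, e^(−t/τ) = e^(−1.524) = 0.2178, so ΔM = −19180 Tg P and M = 169940 − 19180 = 150760 Tg P.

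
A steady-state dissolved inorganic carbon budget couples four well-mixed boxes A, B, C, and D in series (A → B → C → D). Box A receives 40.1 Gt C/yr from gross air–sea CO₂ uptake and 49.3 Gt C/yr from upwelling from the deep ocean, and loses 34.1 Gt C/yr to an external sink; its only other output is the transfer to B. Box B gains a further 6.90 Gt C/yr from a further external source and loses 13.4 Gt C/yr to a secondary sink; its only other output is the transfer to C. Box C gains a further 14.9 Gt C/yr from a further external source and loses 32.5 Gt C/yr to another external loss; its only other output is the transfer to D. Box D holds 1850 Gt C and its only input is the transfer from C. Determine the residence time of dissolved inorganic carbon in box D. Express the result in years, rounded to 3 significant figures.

59.3 yr

Box A: F(A→B) = (40.1 + 49.3) − 34.1 = 55.300 Gt C/yr.
Box B: F(B→C) = (55.300 + 6.90) − 13.4 = 48.800 Gt C/yr.
Box C: F(C→D) = (48.800 + 14.9) − 32.5 = 31.200 Gt C/yr.
Box D throughput = its input = 31.200 Gt C/yr; τ = 1850 / 31.200 = 59.29 yr.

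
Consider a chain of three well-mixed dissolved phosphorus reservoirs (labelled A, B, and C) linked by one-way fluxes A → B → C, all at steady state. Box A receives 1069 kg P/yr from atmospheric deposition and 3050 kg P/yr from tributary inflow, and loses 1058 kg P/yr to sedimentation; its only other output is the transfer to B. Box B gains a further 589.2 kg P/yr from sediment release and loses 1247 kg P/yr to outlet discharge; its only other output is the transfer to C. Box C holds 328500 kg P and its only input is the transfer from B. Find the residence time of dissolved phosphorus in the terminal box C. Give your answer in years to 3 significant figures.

Box A: F(A→B) = (1069 + 3050) − 1058 = 3061.0 kg P/yr.
Box B: F(B→C) = (3061.0 + 589.2) − 1247 = 2403.2 kg P/yr.
Box C throughput = its input = 2403.2 kg P/yr; τ = 328500 / 2403.2 = 136.7 yr.

137 yr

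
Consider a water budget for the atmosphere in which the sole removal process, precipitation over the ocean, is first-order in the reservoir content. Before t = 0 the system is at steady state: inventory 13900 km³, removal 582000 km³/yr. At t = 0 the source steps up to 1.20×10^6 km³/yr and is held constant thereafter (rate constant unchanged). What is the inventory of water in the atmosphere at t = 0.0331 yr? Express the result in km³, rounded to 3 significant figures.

The sink rate constant is k = F₀/M₀ = 582000/13900 = 41.87 yr⁻¹.
Solving dM/dt = F₁ − kM with M(0) = M₀ gives M(t) = F₁/k + (M₀ − F₁/k)·e^(−kt).
F₁/k = 1.20×10^6/41.87 = 28660 km³; kt = 41.87 × 0.0331 = 1.386, e^(−kt) = 0.2501.
M(0.0331) = 28660 + (13900 − 28660) × 0.2501 = 28660 − 3691 = 24968 km³.

25000 km³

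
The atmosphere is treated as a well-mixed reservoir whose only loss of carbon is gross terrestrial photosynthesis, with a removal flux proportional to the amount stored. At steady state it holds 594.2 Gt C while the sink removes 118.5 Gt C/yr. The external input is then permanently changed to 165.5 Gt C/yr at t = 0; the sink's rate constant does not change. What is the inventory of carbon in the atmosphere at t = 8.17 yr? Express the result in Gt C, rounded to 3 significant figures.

784 Gt C

τ = M₀/F₀ = 594.2/118.5 = 5.014 yr; rate constant k = 1/τ.
New steady state M_∞ = F₁/k = F₁·τ = 165.5 × 5.014 = 829.87 Gt C.
M(t) = M_∞ + (M₀ − M_∞)·e^(−t/τ); t/τ = 8.17/5.014 = 1.629, so e^(−t/τ) = 0.1961.
M(t) = 829.87 − 235.7 × 0.1961 = 783.67 Gt C.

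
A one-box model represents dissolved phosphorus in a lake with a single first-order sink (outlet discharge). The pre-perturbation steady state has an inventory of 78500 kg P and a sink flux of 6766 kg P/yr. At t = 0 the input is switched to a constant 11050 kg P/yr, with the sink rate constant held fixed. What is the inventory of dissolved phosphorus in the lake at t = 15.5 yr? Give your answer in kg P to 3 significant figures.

115000 kg P

The sink rate constant is k = F₀/M₀ = 6766/78500 = 0.08619 yr⁻¹.
Solving dM/dt = F₁ − kM with M(0) = M₀ gives M(t) = F₁/k + (M₀ − F₁/k)·e^(−kt).
F₁/k = 11050/0.08619 = 128200 kg P; kt = 0.08619 × 15.5 = 1.336, e^(−kt) = 0.2629.
M(15.5) = 128200 + (78500 − 128200) × 0.2629 = 128200 − 13070 = 115140 kg P.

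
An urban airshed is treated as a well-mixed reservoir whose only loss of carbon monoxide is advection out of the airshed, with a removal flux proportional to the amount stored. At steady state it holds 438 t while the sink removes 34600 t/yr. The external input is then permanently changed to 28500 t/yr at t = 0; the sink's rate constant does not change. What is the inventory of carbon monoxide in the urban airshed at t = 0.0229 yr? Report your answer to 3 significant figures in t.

τ = M₀/F₀ = 438/34600 = 0.01266 yr; rate constant k = 1/τ.
New steady state M_∞ = F₁/k = F₁·τ = 28500 × 0.01266 = 360.78 t.
M(t) = M_∞ + (M₀ − M_∞)·e^(−t/τ); t/τ = 0.0229/0.01266 = 1.809, so e^(−t/τ) = 0.1638.
M(t) = 360.78 + 77.22 × 0.1638 = 373.43 t.

373 t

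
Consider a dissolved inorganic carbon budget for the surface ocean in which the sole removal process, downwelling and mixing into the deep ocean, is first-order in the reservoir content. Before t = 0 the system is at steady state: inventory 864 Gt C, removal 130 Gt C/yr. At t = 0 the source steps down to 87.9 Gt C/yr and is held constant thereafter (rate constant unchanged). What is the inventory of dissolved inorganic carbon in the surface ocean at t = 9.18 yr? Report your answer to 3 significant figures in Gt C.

Residence time τ = M₀/F₀ = 6.646 yr. The eventual steady state is M_∞ = M₀·(F₁/F₀) = 864 × 87.9/130 = 584.20 Gt C.
The anomaly ΔM(t) = M(t) − M_∞ decays as ΔM₀·e^(−t/τ) with ΔM₀ = 864 − 584.20 = 279.8 Gt C.
At t = 9.18 yr, e^(−t/τ) = e^(−1.381) = 0.2513, so ΔM = 70.30 Gt C and M = 584.20 + 70.30 = 654.50 Gt C.

655 Gt C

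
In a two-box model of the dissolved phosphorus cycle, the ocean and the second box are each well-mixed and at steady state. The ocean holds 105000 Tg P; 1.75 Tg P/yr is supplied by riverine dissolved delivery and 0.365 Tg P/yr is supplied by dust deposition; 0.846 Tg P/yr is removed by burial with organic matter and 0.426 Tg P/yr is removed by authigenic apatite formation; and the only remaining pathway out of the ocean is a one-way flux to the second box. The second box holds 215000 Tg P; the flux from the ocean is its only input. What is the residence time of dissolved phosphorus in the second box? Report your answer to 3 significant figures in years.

255000 yr

Balance the ocean: ΣF_in = 1.75 + 0.365 = 2.1150 Tg P/yr.
Flux to the second box = ΣF_in − (0.846 + 0.426) = 0.84300 Tg P/yr.
At steady state the output of the second box equals its input, 0.84300 Tg P/yr.
τ = M / F = 215000 / 0.84300 = 255000 yr.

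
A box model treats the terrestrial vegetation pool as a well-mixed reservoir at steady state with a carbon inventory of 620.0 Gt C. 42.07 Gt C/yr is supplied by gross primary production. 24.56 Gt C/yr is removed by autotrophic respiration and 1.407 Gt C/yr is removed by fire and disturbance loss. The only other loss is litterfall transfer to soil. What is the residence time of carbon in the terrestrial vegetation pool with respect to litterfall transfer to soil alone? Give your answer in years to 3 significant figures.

38.5 yr

At steady state ΣF_in = ΣF_out.
ΣF_in = 42.070 Gt C/yr.
Litterfall transfer to soil flux = ΣF_in − (24.56 + 1.407) = 42.070 − 25.97 = 16.10 Gt C/yr.
τ = M / F = 620.0 / 16.10 = 38.50 yr.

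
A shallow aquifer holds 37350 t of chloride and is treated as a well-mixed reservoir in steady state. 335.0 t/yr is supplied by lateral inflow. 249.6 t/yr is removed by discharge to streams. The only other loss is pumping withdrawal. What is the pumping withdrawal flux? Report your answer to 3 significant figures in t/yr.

85.4 t/yr

At steady state ΣF_in = ΣF_out.
ΣF_in = 335.00 t/yr.
Pumping withdrawal flux = ΣF_in − (249.6) = 335.00 − 249.6 = 85.40 t/yr.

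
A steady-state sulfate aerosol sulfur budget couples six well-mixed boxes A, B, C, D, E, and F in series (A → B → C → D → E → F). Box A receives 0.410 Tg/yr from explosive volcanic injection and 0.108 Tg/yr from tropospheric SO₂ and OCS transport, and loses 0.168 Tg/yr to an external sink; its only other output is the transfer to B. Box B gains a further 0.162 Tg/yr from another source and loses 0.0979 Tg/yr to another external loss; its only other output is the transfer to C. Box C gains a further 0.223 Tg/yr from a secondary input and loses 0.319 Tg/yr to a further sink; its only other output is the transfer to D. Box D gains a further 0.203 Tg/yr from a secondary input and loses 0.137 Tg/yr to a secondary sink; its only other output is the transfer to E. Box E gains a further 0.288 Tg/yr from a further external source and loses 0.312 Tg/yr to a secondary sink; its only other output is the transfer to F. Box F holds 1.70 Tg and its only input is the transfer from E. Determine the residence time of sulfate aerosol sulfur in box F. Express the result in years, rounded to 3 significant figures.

4.72 yr

Box A: F(A→B) = (0.410 + 0.108) − 0.168 = 0.35000 Tg/yr.
Box B: F(B→C) = (0.35000 + 0.162) − 0.0979 = 0.41410 Tg/yr.
Box C: F(C→D) = (0.41410 + 0.223) − 0.319 = 0.31810 Tg/yr.
Box D: F(D→E) = (0.31810 + 0.203) − 0.137 = 0.38410 Tg/yr.
Box E: F(E→F) = (0.38410 + 0.288) − 0.312 = 0.36010 Tg/yr.
Box F throughput = its input = 0.36010 Tg/yr; τ = 1.70 / 0.36010 = 4.721 yr.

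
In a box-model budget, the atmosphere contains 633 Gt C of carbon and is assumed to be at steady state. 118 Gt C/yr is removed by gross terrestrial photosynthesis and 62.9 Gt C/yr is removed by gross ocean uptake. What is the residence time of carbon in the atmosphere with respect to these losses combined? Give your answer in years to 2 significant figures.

Total removal = 118.0 + 62.90 = 180.90 Gt C/yr.
τ = M / ΣF_out = 633 / 180.90 = 3.499 yr.

3.5 yr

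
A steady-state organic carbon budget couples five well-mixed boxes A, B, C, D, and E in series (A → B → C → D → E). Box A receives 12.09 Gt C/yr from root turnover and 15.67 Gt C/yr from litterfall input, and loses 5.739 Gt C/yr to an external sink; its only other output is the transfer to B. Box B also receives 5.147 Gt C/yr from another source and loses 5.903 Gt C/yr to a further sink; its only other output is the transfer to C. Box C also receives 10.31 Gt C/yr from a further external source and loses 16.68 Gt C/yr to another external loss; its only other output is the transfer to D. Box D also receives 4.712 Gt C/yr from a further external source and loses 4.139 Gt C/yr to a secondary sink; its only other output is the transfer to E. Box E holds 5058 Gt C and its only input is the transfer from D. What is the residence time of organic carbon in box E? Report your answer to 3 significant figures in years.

327 yr

Box A: F(A→B) = (12.09 + 15.67) − 5.739 = 22.021 Gt C/yr.
Box B: F(B→C) = (22.021 + 5.147) − 5.903 = 21.265 Gt C/yr.
Box C: F(C→D) = (21.265 + 10.31) − 16.68 = 14.895 Gt C/yr.
Box D: F(D→E) = (14.895 + 4.712) − 4.139 = 15.468 Gt C/yr.
Box E throughput = its input = 15.468 Gt C/yr; τ = 5058 / 15.468 = 327.0 yr.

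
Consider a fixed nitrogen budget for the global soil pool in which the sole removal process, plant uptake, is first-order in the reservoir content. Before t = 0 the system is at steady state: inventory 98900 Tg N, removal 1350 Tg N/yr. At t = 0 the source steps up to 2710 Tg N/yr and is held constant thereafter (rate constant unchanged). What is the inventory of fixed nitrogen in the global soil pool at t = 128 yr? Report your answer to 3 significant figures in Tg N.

181000 Tg N

τ = M₀/F₀ = 98900/1350 = 73.26 yr; rate constant k = 1/τ.
New steady state M_∞ = F₁/k = F₁·τ = 2710 × 73.26 = 198530 Tg N.
M(t) = M_∞ + (M₀ − M_∞)·e^(−t/τ); t/τ = 128/73.26 = 1.747, so e^(−t/τ) = 0.1743.
M(t) = 198530 − 99630 × 0.1743 = 181170 Tg N.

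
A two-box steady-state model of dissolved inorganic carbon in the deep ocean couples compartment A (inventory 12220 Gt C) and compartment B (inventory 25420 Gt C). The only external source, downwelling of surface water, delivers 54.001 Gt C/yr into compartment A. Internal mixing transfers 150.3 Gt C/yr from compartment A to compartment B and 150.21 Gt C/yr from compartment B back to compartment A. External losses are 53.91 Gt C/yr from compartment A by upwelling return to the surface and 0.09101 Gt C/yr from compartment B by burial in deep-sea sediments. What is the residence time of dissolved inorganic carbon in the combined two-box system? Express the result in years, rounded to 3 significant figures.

Residence time in the combined system uses the total inventory and the total *external* removal — internal exchanges between the two boxes cancel.
M_total = 12220 + 25420 = 37640 Gt C.
ΣF_external_out = 53.91 + 0.09101 = 54.001 Gt C/yr.
τ = M_total / ΣF_ext = 37640 / 54.001 = 697.0 yr.

697 yr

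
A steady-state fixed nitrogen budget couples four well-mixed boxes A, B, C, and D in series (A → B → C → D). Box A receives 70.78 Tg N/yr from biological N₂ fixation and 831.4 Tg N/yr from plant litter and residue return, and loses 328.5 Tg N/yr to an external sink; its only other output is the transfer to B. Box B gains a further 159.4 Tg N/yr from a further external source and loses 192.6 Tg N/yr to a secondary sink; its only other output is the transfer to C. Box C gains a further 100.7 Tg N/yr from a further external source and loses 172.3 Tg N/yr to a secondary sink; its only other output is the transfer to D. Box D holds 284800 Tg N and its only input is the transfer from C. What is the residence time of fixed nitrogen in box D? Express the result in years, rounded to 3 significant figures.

Box A: F(A→B) = (70.78 + 831.4) − 328.5 = 573.68 Tg N/yr.
Box B: F(B→C) = (573.68 + 159.4) − 192.6 = 540.48 Tg N/yr.
Box C: F(C→D) = (540.48 + 100.7) − 172.3 = 468.88 Tg N/yr.
Box D throughput = its input = 468.88 Tg N/yr; τ = 284800 / 468.88 = 607.4 yr.

607 yr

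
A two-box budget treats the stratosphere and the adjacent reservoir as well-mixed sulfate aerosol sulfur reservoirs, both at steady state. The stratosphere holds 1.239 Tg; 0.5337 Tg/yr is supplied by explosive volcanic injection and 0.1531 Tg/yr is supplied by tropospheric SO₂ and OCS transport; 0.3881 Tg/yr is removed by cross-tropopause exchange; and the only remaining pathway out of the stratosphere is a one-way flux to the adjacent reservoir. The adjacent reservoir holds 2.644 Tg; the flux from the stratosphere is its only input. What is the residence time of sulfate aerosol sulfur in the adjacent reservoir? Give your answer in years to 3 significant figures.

Balance the stratosphere: ΣF_in = 0.5337 + 0.1531 = 0.68680 Tg/yr.
Flux to the adjacent reservoir = ΣF_in − (0.3881) = 0.29870 Tg/yr.
At steady state the output of the adjacent reservoir equals its input, 0.29870 Tg/yr.
τ = M / F = 2.644 / 0.29870 = 8.852 yr.

8.85 yr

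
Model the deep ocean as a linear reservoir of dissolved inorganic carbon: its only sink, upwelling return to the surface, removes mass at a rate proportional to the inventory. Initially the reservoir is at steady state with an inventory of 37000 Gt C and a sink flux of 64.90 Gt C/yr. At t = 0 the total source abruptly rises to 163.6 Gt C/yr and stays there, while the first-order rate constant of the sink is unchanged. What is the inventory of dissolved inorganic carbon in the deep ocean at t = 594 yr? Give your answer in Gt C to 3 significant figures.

The sink rate constant is k = F₀/M₀ = 64.90/37000 = 0.001754 yr⁻¹.
Solving dM/dt = F₁ − kM with M(0) = M₀ gives M(t) = F₁/k + (M₀ − F₁/k)·e^(−kt).
F₁/k = 163.6/0.001754 = 93270 Gt C; kt = 0.001754 × 594 = 1.042, e^(−kt) = 0.3528.
M(594) = 93270 + (37000 − 93270) × 0.3528 = 93270 − 19850 = 73419 Gt C.

73400 Gt C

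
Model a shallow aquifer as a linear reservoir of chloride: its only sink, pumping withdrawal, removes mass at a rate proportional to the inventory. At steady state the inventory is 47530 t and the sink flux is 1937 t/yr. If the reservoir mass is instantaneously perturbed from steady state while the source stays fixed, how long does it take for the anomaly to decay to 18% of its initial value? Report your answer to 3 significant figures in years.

42.1 yr

For a linear reservoir the anomaly decays as exp(−t/τ) with τ = M/F = 47530/1937 = 24.54 yr.
exp(−t/τ) = 0.18 ⇒ t = −τ ln(0.18) = 24.54 × 1.715 = 42.08 yr.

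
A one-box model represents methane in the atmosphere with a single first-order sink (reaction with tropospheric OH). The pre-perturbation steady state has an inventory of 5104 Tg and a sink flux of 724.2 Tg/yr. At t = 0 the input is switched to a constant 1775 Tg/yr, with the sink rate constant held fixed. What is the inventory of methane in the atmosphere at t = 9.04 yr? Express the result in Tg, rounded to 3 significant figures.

10500 Tg

τ = M₀/F₀ = 5104/724.2 = 7.048 yr; rate constant k = 1/τ.
New steady state M_∞ = F₁/k = F₁·τ = 1775 × 7.048 = 12510 Tg.
M(t) = M_∞ + (M₀ − M_∞)·e^(−t/τ); t/τ = 9.04/7.048 = 1.283, so e^(−t/τ) = 0.2773.
M(t) = 12510 − 7406 × 0.2773 = 10456 Tg.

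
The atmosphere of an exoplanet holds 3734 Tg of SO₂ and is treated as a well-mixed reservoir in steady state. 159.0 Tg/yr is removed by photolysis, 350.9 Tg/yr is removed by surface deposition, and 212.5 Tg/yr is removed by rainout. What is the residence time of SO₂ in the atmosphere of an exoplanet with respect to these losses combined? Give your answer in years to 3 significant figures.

Total removal = 159.0 + 350.9 + 212.5 = 722.40 Tg/yr.
τ = M / ΣF_out = 3734 / 722.40 = 5.169 yr.

5.17 yr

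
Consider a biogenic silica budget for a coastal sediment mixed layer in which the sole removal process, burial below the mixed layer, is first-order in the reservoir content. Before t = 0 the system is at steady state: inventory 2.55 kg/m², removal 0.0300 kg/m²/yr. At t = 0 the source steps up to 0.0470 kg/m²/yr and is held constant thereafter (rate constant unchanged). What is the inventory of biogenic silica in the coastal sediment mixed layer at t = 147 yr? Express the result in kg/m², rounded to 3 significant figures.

3.74 kg/m²

τ = M₀/F₀ = 2.55/0.0300 = 85.00 yr; rate constant k = 1/τ.
New steady state M_∞ = F₁/k = F₁·τ = 0.0470 × 85.00 = 3.9950 kg/m².
M(t) = M_∞ + (M₀ − M_∞)·e^(−t/τ); t/τ = 147/85.00 = 1.729, so e^(−t/τ) = 0.1774.
M(t) = 3.9950 − 1.445 × 0.1774 = 3.7387 kg/m².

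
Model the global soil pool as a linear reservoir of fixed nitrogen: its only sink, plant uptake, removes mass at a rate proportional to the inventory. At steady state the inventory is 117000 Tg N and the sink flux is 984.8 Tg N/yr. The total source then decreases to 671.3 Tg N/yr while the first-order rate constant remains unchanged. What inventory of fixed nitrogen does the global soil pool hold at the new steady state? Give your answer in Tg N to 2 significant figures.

80000 Tg N

Rate constant k = F/M = 984.8 / 117000 = 0.008417 yr⁻¹.
At the new steady state, source = k·M_new ⇒ M_new = 671.3 / 0.008417 = 79750 Tg N.
(Equivalently M_new = M × F_new/F_old = 117000 × 671.3/984.8.)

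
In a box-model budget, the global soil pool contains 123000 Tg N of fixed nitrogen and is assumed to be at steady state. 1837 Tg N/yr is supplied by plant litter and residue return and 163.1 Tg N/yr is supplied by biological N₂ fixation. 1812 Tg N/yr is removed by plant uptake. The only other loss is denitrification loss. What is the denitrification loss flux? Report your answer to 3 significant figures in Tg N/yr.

At steady state ΣF_in = ΣF_out.
ΣF_in = 1837 + 163.1 = 2000.1 Tg N/yr.
Denitrification loss flux = ΣF_in − (1812) = 2000.1 − 1812 = 188.1 Tg N/yr.

188 Tg N/yr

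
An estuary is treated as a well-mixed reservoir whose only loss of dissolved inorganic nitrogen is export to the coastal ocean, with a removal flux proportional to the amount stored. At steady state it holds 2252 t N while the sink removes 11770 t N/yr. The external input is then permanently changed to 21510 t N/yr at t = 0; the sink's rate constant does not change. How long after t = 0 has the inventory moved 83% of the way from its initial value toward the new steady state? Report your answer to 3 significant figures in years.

τ = M₀/F₀ = 2252/11770 = 0.1913 yr.
The remaining gap fraction is e^(−t/τ); 83% covered ⇒ e^(−t/τ) = 0.170.
t = −τ ln(0.170) = 0.1913 × 1.772 = 0.3390 yr.

0.339 yr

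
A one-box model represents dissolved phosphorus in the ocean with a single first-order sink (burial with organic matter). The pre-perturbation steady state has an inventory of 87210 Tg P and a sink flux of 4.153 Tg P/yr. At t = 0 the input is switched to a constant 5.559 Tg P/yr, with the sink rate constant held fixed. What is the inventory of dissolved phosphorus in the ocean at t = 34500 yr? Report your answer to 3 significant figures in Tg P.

τ = M₀/F₀ = 87210/4.153 = 21000 yr; rate constant k = 1/τ.
New steady state M_∞ = F₁/k = F₁·τ = 5.559 × 21000 = 116730 Tg P.
M(t) = M_∞ + (M₀ − M_∞)·e^(−t/τ); t/τ = 34500/21000 = 1.643, so e^(−t/τ) = 0.1934.
M(t) = 116730 − 29520 × 0.1934 = 111020 Tg P.

111000 Tg P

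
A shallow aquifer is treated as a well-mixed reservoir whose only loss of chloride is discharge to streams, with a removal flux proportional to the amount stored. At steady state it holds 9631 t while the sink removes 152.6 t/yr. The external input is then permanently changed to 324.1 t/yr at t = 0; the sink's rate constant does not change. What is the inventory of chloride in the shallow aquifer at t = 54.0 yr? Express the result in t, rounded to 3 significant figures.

15900 t

Residence time τ = M₀/F₀ = 63.11 yr. The eventual steady state is M_∞ = M₀·(F₁/F₀) = 9631 × 324.1/152.6 = 20455 t.
The anomaly ΔM(t) = M(t) − M_∞ decays as ΔM₀·e^(−t/τ) with ΔM₀ = 9631 − 20455 = −10820 t.
At t = 54.0 yr, e^(−t/τ) = e^(−0.8556) = 0.4250, so ΔM = −4600 t and M = 20455 − 4600 = 15854 t.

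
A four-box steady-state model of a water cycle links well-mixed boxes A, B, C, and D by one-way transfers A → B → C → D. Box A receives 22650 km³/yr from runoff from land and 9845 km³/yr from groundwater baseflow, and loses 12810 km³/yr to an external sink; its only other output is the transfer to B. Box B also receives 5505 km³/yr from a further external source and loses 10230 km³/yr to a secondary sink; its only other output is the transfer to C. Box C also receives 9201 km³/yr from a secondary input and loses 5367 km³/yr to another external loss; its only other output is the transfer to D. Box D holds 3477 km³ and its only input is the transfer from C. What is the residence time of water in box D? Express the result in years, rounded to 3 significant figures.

Box A: F(A→B) = (22650 + 9845) − 12810 = 19685 km³/yr.
Box B: F(B→C) = (19685 + 5505) − 10230 = 14960 km³/yr.
Box C: F(C→D) = (14960 + 9201) − 5367 = 18794 km³/yr.
Box D throughput = its input = 18794 km³/yr; τ = 3477 / 18794 = 0.1850 yr.

0.185 yr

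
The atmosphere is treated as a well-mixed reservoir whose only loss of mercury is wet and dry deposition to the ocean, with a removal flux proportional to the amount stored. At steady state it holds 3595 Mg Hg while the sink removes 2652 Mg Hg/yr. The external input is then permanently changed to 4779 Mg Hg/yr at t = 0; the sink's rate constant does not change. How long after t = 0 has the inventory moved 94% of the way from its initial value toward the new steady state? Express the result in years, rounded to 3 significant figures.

3.81 yr

τ = M₀/F₀ = 3595/2652 = 1.356 yr.
The remaining gap fraction is e^(−t/τ); 94% covered ⇒ e^(−t/τ) = 0.0600.
t = −τ ln(0.0600) = 1.356 × 2.813 = 3.814 yr.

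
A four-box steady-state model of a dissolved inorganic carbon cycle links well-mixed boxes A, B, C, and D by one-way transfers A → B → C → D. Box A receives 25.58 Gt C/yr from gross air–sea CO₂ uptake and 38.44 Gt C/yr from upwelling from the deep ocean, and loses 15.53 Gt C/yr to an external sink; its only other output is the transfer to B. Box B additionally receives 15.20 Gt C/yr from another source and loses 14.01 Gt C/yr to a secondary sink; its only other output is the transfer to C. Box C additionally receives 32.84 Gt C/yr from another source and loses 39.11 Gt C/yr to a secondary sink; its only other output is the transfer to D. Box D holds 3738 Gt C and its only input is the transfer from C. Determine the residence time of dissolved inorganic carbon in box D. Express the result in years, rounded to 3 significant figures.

Box A: F(A→B) = (25.58 + 38.44) − 15.53 = 48.490 Gt C/yr.
Box B: F(B→C) = (48.490 + 15.20) − 14.01 = 49.680 Gt C/yr.
Box C: F(C→D) = (49.680 + 32.84) − 39.11 = 43.410 Gt C/yr.
Box D throughput = its input = 43.410 Gt C/yr; τ = 3738 / 43.410 = 86.11 yr.

86.1 yr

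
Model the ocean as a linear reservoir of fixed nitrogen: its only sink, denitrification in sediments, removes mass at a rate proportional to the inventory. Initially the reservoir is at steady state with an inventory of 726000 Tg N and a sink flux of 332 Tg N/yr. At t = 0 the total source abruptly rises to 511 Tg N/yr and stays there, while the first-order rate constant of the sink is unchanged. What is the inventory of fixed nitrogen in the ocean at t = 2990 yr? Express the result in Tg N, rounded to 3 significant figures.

1.02×10^6 Tg N

The sink rate constant is k = F₀/M₀ = 332/726000 = 0.0004573 yr⁻¹.
Solving dM/dt = F₁ − kM with M(0) = M₀ gives M(t) = F₁/k + (M₀ − F₁/k)·e^(−kt).
F₁/k = 511/0.0004573 = 1.1174×10^6 Tg N; kt = 0.0004573 × 2990 = 1.367, e^(−kt) = 0.2548.
M(2990) = 1.1174×10^6 + (726000 − 1.1174×10^6) × 0.2548 = 1.1174×10^6 − 99730 = 1.0177×10^6 Tg N.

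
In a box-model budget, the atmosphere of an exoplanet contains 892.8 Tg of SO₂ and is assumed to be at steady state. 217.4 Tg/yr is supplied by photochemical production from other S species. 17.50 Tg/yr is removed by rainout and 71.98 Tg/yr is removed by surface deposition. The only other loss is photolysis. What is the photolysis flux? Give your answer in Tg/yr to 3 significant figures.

At steady state ΣF_in = ΣF_out.
ΣF_in = 217.40 Tg/yr.
Photolysis flux = ΣF_in − (17.50 + 71.98) = 217.40 − 89.48 = 127.9 Tg/yr.

128 Tg/yr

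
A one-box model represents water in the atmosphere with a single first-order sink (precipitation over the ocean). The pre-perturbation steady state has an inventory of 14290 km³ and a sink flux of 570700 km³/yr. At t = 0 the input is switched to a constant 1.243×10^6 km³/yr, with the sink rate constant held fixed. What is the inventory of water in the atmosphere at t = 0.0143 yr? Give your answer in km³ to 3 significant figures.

τ = M₀/F₀ = 14290/570700 = 0.02504 yr; rate constant k = 1/τ.
New steady state M_∞ = F₁/k = F₁·τ = 1.243×10^6 × 0.02504 = 31124 km³.
M(t) = M_∞ + (M₀ − M_∞)·e^(−t/τ); t/τ = 0.0143/0.02504 = 0.5711, so e^(−t/τ) = 0.5649.
M(t) = 31124 − 16830 × 0.5649 = 21614 km³.

21600 km³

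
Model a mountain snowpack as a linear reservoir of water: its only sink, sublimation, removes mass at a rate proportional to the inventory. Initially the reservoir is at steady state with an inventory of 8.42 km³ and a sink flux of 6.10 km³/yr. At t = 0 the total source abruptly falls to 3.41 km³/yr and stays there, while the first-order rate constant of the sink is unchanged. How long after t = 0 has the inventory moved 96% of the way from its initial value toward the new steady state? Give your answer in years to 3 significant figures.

4.44 yr

τ = M₀/F₀ = 8.42/6.10 = 1.380 yr.
The remaining gap fraction is e^(−t/τ); 96% covered ⇒ e^(−t/τ) = 0.0400.
t = −τ ln(0.0400) = 1.380 × 3.219 = 4.443 yr.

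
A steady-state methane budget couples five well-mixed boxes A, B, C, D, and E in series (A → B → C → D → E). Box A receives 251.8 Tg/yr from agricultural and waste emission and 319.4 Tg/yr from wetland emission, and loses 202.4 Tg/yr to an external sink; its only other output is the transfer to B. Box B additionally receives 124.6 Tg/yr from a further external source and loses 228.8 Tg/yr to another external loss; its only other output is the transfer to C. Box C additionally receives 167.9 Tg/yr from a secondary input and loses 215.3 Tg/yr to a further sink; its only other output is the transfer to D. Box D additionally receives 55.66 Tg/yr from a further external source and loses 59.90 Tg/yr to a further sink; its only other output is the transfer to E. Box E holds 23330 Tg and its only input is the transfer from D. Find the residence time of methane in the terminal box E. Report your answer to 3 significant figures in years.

110 yr

Box A: F(A→B) = (251.8 + 319.4) − 202.4 = 368.80 Tg/yr.
Box B: F(B→C) = (368.80 + 124.6) − 228.8 = 264.60 Tg/yr.
Box C: F(C→D) = (264.60 + 167.9) − 215.3 = 217.20 Tg/yr.
Box D: F(D→E) = (217.20 + 55.66) − 59.90 = 212.96 Tg/yr.
Box E throughput = its input = 212.96 Tg/yr; τ = 23330 / 212.96 = 109.6 yr.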